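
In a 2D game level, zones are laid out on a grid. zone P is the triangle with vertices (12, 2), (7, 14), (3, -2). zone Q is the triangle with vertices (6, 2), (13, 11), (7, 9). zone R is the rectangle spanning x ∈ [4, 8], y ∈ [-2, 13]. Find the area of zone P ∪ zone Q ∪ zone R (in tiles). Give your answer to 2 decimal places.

By inclusion–exclusion:
Individual areas: |zone P| = 64, |zone Q| = 20, |zone R| = 60.
|zone P∩zone Q| = 13.8571.
|zone P∩zone R| = 39.1333.
|zone Q∩zone R| = 8.0952.
|zone P∩zone Q∩zone R| = 8.0952.
|zone P ∪ zone Q ∪ zone R| = 144 − 61.0856 + 8.0952 = 91.01.

91.01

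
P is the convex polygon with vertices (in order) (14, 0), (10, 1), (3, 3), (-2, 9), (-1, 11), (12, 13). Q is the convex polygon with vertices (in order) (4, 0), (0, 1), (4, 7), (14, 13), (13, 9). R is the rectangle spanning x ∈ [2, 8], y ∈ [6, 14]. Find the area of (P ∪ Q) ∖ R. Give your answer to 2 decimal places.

|P ∪ Q| = 149.0496.
|(P ∪ Q) ∩ R| = 35.5385.
|(P ∪ Q) ∖ R| = 149.0496 − 35.5385 = 113.51.

113.51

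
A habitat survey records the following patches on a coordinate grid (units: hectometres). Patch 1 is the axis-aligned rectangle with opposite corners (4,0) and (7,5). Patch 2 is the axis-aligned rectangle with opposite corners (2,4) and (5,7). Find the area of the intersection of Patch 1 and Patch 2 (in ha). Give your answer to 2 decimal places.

|Patch 1∩Patch 2|: x∈[4,5], y∈[4,5] → 1·1 = 1.

1.00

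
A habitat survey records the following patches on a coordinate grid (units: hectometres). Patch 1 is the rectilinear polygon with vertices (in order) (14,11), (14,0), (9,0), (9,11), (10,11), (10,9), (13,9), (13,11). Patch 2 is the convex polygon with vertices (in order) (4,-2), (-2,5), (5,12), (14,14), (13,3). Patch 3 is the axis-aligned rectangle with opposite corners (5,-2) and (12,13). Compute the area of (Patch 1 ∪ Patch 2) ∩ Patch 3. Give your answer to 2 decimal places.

The region (Patch 1 ∪ Patch 2) ∩ Patch 3 is the polygon with vertices (9,0), (9,0.778), (5,-1.444), (5,12), (9.5,13), (12,13), (12,0).
By the shoelace formula its area is 90.08.

90.08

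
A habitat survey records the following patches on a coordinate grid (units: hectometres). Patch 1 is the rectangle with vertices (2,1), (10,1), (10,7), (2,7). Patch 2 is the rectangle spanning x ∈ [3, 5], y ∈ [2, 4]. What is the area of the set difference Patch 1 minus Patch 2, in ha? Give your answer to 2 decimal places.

|Patch 1∩Patch 2|: x∈[3,5], y∈[2,4] → 2·2 = 4.
|Patch 1| = 48.
|Patch 1 ∖ Patch 2| = |Patch 1| − |Patch 1∩Patch 2| = 48 − 4 = 44.00.

44.00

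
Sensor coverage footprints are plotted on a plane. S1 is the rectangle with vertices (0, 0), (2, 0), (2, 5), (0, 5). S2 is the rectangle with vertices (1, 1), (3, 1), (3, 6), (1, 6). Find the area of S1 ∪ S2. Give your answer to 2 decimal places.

16.00

By inclusion–exclusion:
Individual areas: |S1| = 10, |S2| = 10.
|S1∩S2|: x∈[1,2], y∈[1,5] → 1·4 = 4.
|S1 ∪ S2| = 20 − 4 = 16.00.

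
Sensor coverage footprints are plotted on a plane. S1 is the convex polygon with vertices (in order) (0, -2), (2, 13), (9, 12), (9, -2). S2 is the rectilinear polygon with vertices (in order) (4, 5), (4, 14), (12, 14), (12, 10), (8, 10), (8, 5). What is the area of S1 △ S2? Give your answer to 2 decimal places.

104.93

|S1| = 116.5, |S2| = 52, |S1∩S2| = 31.7857.
|S1 △ S2| = |S1| + |S2| − 2·|S1∩S2| = 116.5 + 52 − 63.5714 = 104.93.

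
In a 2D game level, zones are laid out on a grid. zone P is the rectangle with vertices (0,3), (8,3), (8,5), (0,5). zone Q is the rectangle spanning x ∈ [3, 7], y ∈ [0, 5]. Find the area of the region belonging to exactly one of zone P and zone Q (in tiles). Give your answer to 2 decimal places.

20.00

|zone P∩zone Q|: x∈[3,7], y∈[3,5] → 4·2 = 8.
|zone P △ zone Q| = |zone P| + |zone Q| − 2·|zone P∩zone Q| = 16 + 20 − 16 = 20.00.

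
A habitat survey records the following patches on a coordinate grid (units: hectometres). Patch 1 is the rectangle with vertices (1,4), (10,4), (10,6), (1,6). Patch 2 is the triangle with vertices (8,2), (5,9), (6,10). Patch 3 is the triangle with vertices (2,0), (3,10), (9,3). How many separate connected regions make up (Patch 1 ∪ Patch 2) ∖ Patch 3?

(Patch 1 ∪ Patch 2) ∖ Patch 3 splits into 3 disjoint pieces (area 8.9762, area 0.0222, area 3).

3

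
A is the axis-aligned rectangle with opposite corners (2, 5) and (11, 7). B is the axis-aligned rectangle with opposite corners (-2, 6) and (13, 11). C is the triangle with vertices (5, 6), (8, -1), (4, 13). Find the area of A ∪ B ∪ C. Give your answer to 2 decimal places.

By inclusion–exclusion:
Individual areas: |A| = 18, |B| = 75, |C| = 7.
|A∩B|: x∈[2,11], y∈[6,7] → 9·1 = 9.
|A∩C| = 1.8571.
|B∩C| = 3.2143.
|A∩B∩C| = 0.9286.
|A ∪ B ∪ C| = 100 − 14.0714 + 0.9286 = 86.86.

86.86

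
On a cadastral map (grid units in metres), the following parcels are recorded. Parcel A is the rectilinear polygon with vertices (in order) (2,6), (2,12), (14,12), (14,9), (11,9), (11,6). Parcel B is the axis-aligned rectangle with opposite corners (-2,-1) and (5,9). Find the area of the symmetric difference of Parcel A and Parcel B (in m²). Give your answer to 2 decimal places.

115.00

|Parcel A| = 63, |Parcel B| = 70, |Parcel A∩Parcel B| = 9.
|Parcel A △ Parcel B| = |Parcel A| + |Parcel B| − 2·|Parcel A∩Parcel B| = 63 + 70 − 18 = 115.00.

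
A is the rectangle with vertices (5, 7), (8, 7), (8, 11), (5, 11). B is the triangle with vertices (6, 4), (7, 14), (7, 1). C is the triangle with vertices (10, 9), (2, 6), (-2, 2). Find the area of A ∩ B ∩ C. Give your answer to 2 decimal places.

The intersection is the polygon with vertices (7,7.25), (6.571,7), (6.3,7), (6.364,7.636), (7,7.875).
By the shoelace formula its area is 0.45.

0.45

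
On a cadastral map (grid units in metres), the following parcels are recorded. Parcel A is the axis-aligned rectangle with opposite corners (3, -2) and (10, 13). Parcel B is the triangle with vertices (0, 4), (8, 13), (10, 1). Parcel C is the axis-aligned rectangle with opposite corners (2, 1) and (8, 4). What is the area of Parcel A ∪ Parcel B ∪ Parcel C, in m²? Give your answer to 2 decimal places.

By inclusion–exclusion:
Individual areas: |Parcel A| = 105, |Parcel B| = 57, |Parcel C| = 18.
|Parcel A∩Parcel B| = 50.5875.
|Parcel A∩Parcel C|: x∈[3,8], y∈[1,4] → 5·3 = 15.
|Parcel B∩Parcel C| = 9.
|Parcel A∩Parcel B∩Parcel C| = 8.25.
|Parcel A ∪ Parcel B ∪ Parcel C| = 180 − 74.5875 + 8.25 = 113.66.

113.66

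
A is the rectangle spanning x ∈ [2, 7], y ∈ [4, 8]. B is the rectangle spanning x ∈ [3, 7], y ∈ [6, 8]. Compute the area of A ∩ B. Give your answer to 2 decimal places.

|A∩B|: x∈[3,7], y∈[6,8] → 4·2 = 8.

8.00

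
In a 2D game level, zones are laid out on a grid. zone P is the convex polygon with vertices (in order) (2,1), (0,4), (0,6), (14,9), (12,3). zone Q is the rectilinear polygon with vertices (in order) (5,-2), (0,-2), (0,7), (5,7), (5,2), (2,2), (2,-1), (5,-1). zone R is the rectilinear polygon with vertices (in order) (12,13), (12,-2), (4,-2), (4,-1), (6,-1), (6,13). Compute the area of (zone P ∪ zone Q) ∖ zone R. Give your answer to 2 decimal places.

|zone P ∪ zone Q| = 82.3333.
|(zone P ∪ zone Q) ∩ zone R| = 34.1714.
|(zone P ∪ zone Q) ∖ zone R| = 82.3333 − 34.1714 = 48.16.

48.16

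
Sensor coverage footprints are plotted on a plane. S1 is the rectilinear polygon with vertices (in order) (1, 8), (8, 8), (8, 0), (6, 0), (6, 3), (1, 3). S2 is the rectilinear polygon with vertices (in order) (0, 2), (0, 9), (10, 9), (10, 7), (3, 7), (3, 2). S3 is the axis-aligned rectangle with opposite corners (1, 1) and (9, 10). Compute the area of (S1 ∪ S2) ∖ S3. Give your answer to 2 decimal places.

11.00

|S1 ∪ S2| = 61.
|(S1 ∪ S2) ∩ S3| = 50.
|(S1 ∪ S2) ∖ S3| = 61 − 50 = 11.00.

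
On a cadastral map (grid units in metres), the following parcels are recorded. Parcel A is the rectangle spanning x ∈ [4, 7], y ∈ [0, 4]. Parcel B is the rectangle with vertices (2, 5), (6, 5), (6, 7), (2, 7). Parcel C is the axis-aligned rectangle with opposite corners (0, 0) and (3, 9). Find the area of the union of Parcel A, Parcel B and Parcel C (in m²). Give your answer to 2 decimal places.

45.00

By inclusion–exclusion:
Individual areas: |Parcel A| = 12, |Parcel B| = 8, |Parcel C| = 27.
|Parcel A∩Parcel B| = 0 (no overlap).
|Parcel A∩Parcel C| = 0 (no overlap).
|Parcel B∩Parcel C|: x∈[2,3], y∈[5,7] → 1·2 = 2.
|Parcel A∩Parcel B∩Parcel C| = 0.
|Parcel A ∪ Parcel B ∪ Parcel C| = 47 − 2 + 0 = 45.00.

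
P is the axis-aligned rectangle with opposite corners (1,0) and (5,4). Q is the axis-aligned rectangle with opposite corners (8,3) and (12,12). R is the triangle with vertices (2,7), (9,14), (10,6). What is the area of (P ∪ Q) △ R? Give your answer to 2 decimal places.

|P ∪ Q| = 52.
|(P ∪ Q) ∩ R| = 9.5.
|(P ∪ Q) △ R| = 52 + 31.5 − 19 = 64.50.

64.50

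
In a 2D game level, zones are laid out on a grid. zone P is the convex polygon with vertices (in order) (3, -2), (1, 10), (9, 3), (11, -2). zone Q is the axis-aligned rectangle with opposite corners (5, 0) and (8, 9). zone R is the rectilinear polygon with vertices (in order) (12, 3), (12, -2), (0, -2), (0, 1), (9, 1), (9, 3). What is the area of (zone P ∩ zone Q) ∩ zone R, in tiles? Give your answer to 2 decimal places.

3.00

The region (zone P ∩ zone Q) ∩ zone R is the polygon with vertices (8,0), (5,0), (5,1), (8,1).
By the shoelace formula its area is 3.00.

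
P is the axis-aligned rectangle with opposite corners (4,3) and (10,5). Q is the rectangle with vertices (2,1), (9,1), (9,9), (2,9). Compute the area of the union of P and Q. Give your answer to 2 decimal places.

By inclusion–exclusion:
Individual areas: |P| = 12, |Q| = 56.
|P∩Q|: x∈[4,9], y∈[3,5] → 5·2 = 10.
|P ∪ Q| = 68 − 10 = 58.00.

58.00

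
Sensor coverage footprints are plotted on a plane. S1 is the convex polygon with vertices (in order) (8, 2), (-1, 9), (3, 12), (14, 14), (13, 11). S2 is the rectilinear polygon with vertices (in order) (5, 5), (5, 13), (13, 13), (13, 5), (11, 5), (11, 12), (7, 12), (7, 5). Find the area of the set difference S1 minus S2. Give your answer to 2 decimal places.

64.01

|S1| = 90.5, |S1∩S2| = 26.4864.
|S1 ∖ S2| = |S1| − |S1∩S2| = 90.5 − 26.4864 = 64.01.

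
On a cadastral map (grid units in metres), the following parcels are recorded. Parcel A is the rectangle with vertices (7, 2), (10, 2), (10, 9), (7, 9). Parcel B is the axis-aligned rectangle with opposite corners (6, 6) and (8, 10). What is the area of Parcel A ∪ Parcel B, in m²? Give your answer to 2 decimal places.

By inclusion–exclusion:
Individual areas: |Parcel A| = 21, |Parcel B| = 8.
|Parcel A∩Parcel B|: x∈[7,8], y∈[6,9] → 1·3 = 3.
|Parcel A ∪ Parcel B| = 29 − 3 = 26.00.

26.00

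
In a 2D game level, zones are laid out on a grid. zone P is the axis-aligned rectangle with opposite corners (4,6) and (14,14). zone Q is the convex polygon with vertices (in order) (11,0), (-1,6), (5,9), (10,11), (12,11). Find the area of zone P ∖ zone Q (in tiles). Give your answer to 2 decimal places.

|zone P| = 80, |zone P∩zone Q| = 31.6136.
|zone P ∖ zone Q| = |zone P| − |zone P∩zone Q| = 80 − 31.6136 = 48.39.

48.39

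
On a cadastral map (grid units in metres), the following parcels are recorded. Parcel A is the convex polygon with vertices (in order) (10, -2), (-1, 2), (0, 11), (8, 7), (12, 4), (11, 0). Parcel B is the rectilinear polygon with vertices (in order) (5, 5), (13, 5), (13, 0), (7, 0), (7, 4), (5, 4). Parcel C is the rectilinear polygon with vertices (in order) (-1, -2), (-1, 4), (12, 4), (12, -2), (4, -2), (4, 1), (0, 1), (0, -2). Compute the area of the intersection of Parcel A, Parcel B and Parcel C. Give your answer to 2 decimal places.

18.00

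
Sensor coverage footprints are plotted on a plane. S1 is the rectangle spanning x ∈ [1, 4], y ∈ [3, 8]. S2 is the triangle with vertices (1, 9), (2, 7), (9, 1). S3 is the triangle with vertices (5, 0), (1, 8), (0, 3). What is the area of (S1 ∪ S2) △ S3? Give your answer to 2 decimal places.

18.54

|S1 ∪ S2| = 17.0357.
|(S1 ∪ S2) ∩ S3| = 6.25.
|(S1 ∪ S2) △ S3| = 17.0357 + 14 − 12.5 = 18.54.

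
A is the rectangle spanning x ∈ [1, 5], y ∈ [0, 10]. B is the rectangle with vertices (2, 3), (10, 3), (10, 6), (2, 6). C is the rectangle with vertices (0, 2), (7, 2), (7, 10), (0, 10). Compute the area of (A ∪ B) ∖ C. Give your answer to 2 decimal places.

|A ∪ B| = 55.
|(A ∪ B) ∩ C| = 38.
|(A ∪ B) ∖ C| = 55 − 38 = 17.00.

17.00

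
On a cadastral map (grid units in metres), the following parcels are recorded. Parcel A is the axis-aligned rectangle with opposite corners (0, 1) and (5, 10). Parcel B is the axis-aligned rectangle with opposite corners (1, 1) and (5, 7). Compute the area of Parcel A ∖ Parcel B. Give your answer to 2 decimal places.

21.00

|Parcel A∩Parcel B|: x∈[1,5], y∈[1,7] → 4·6 = 24.
|Parcel A| = 45.
|Parcel A ∖ Parcel B| = |Parcel A| − |Parcel A∩Parcel B| = 45 − 24 = 21.00.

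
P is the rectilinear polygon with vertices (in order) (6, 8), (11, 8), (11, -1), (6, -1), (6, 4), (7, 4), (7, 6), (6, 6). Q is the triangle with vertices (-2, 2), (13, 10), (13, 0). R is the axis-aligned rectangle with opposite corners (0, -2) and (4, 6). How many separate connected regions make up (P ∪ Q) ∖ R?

2

(P ∪ Q) ∖ R splits into 2 disjoint pieces (area 73.8167, area 1.3333).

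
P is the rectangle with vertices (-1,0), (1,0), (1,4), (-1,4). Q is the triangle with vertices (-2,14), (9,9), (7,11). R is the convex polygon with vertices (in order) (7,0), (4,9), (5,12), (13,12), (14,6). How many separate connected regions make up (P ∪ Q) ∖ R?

(P ∪ Q) ∖ R splits into 2 disjoint pieces (area 8, area 2.7842).

2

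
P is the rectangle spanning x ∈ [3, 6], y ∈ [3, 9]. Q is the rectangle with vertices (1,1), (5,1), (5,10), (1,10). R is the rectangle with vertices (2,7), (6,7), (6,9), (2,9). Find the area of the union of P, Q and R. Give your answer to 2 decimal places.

By inclusion–exclusion:
Individual areas: |P| = 18, |Q| = 36, |R| = 8.
|P∩Q|: x∈[3,5], y∈[3,9] → 2·6 = 12.
|P∩R|: x∈[3,6], y∈[7,9] → 3·2 = 6.
|Q∩R|: x∈[2,5], y∈[7,9] → 3·2 = 6.
|P∩Q∩R| = 4.
|P ∪ Q ∪ R| = 62 − 24 + 4 = 42.00.

42.00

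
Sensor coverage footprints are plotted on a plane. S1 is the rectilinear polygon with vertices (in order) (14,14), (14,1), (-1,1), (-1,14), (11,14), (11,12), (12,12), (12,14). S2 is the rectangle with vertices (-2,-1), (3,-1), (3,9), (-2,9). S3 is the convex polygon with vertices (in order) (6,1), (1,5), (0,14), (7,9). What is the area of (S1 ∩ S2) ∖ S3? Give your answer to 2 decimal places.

21.51

|S1 ∩ S2| = 32.
|(S1 ∩ S2) ∩ S3| = 10.4889.
|(S1 ∩ S2) ∖ S3| = 32 − 10.4889 = 21.51.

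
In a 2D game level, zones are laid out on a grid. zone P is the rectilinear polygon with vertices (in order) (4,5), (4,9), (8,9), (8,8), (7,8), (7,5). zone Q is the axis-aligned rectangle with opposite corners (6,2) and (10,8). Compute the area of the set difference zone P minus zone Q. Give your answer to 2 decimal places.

|zone P| = 13, |zone P∩zone Q| = 3.
|zone P ∖ zone Q| = |zone P| − |zone P∩zone Q| = 13 − 3 = 10.00.

10.00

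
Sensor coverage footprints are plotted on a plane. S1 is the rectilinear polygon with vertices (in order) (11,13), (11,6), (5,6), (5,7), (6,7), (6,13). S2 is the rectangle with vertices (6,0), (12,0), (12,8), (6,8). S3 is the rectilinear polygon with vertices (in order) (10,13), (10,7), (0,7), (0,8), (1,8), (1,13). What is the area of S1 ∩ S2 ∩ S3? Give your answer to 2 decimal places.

The intersection is the polygon with vertices (6,8), (10,8), (10,7), (6,7).
By the shoelace formula its area is 4.00.

4.00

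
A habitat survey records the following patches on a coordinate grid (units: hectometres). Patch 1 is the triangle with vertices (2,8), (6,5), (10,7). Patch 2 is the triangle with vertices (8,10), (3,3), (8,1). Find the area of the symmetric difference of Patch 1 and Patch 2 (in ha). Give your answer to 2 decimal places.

22.81

|Patch 1| = 10, |Patch 2| = 22.5, |Patch 1∩Patch 2| = 4.8461.
|Patch 1 △ Patch 2| = |Patch 1| + |Patch 2| − 2·|Patch 1∩Patch 2| = 10 + 22.5 − 9.6921 = 22.81.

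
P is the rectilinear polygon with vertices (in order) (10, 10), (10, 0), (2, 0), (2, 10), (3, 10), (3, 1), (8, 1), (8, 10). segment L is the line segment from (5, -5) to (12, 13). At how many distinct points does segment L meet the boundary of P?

The segment meets the boundary at (10,7.857), (7.333,1), (8,2.714), (6.944,0).

4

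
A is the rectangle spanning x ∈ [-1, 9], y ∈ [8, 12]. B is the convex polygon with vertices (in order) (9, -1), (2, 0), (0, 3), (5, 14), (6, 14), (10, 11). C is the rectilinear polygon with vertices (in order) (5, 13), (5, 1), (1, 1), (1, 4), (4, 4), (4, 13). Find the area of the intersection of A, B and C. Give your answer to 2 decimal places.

3.99

The intersection is the polygon with vertices (4,8), (4,11.8), (4.091,12), (5,12), (5,8).
By the shoelace formula its area is 3.99.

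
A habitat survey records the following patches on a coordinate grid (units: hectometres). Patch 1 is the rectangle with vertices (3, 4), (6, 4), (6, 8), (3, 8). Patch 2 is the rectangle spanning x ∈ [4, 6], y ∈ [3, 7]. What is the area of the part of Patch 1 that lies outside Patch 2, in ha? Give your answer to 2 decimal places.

6.00

|Patch 1∩Patch 2|: x∈[4,6], y∈[4,7] → 2·3 = 6.
|Patch 1| = 12.
|Patch 1 ∖ Patch 2| = |Patch 1| − |Patch 1∩Patch 2| = 12 − 6 = 6.00.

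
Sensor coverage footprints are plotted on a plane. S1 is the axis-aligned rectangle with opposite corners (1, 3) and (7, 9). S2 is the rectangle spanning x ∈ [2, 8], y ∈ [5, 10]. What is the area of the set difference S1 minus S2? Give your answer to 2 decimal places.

16.00

|S1∩S2|: x∈[2,7], y∈[5,9] → 5·4 = 20.
|S1| = 36.
|S1 ∖ S2| = |S1| − |S1∩S2| = 36 − 20 = 16.00.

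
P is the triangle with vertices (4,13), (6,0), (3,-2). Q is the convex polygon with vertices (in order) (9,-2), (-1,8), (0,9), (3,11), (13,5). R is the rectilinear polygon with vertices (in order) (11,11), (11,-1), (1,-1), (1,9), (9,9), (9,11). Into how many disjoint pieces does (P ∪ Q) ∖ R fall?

(P ∪ Q) ∖ R splits into 4 disjoint pieces (area 10.6229, area 4.7, area 0.7857, area 0.7167).

4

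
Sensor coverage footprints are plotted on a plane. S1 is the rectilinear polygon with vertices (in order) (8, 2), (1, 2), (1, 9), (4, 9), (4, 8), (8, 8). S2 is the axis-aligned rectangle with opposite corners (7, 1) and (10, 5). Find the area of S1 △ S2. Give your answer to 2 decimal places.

|S1| = 45, |S2| = 12, |S1∩S2| = 3.
|S1 △ S2| = |S1| + |S2| − 2·|S1∩S2| = 45 + 12 − 6 = 51.00.

51.00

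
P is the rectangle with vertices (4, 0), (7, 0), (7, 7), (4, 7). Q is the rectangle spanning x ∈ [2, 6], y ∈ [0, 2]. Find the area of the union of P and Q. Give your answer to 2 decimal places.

25.00

By inclusion–exclusion:
Individual areas: |P| = 21, |Q| = 8.
|P∩Q|: x∈[4,6], y∈[0,2] → 2·2 = 4.
|P ∪ Q| = 29 − 4 = 25.00.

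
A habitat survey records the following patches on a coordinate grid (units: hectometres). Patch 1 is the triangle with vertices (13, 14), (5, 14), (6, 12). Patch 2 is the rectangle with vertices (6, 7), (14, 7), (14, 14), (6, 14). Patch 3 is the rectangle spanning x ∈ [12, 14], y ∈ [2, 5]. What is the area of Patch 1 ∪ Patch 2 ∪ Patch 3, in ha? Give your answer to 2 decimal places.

By inclusion–exclusion:
Individual areas: |Patch 1| = 8, |Patch 2| = 56, |Patch 3| = 6.
|Patch 1∩Patch 2| = 7.
|Patch 1∩Patch 3| = 0.
|Patch 2∩Patch 3| = 0 (no overlap).
|Patch 1∩Patch 2∩Patch 3| = 0.
|Patch 1 ∪ Patch 2 ∪ Patch 3| = 70 − 7 + 0 = 63.00.

63.00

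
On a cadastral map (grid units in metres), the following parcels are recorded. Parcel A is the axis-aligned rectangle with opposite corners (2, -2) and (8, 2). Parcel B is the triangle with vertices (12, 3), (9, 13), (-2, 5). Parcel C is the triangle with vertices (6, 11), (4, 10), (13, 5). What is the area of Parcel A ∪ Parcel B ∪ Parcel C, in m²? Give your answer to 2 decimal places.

By inclusion–exclusion:
Individual areas: |Parcel A| = 24, |Parcel B| = 67, |Parcel C| = 9.5.
|Parcel A∩Parcel B| = 0.
|Parcel A∩Parcel C| = 0.
|Parcel B∩Parcel C| = 8.2056.
|Parcel A∩Parcel B∩Parcel C| = 0.
|Parcel A ∪ Parcel B ∪ Parcel C| = 100.5 − 8.2056 + 0 = 92.29.

92.29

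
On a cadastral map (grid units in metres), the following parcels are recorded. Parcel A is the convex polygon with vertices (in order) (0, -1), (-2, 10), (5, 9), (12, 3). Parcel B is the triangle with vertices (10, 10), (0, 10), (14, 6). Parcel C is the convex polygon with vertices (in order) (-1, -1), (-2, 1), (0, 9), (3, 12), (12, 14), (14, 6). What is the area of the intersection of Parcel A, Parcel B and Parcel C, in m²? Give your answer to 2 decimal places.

0.80

The intersection is the polygon with vertices (5.75,8.357), (2,9.429), (5,9).
By the shoelace formula its area is 0.80.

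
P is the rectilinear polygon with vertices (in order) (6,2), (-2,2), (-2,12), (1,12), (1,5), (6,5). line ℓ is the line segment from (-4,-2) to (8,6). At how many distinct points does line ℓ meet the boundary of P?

The segment meets the boundary at (6,4.667), (2,2).

2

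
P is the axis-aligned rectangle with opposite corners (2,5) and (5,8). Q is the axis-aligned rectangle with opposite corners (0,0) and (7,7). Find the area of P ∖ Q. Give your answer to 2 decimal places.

3.00

|P∩Q|: x∈[2,5], y∈[5,7] → 3·2 = 6.
|P| = 9.
|P ∖ Q| = |P| − |P∩Q| = 9 − 6 = 3.00.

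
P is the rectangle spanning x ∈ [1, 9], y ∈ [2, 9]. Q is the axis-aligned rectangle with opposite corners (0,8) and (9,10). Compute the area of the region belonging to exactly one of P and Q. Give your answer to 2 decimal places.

|P∩Q|: x∈[1,9], y∈[8,9] → 8·1 = 8.
|P △ Q| = |P| + |Q| − 2·|P∩Q| = 56 + 18 − 16 = 58.00.

58.00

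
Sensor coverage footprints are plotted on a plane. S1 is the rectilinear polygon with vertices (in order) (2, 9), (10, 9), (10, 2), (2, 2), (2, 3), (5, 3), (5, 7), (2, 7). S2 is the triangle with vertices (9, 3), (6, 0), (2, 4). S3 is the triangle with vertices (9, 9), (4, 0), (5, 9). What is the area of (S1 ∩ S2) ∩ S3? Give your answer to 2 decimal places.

1.52

The region (S1 ∩ S2) ∩ S3 is the polygon with vertices (5,3), (5,3.571), (5.912,3.441), (5.111,2), (4.222,2), (4.333,3).
By the shoelace formula its area is 1.52.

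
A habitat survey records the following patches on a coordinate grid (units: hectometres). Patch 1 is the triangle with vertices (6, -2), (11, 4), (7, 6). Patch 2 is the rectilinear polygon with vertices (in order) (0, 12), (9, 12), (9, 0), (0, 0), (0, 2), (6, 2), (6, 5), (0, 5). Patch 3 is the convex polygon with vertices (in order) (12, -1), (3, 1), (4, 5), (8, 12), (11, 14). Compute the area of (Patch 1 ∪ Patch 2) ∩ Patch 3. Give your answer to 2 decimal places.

|Patch 1 ∪ Patch 2| = 94.8167.
|(Patch 1 ∪ Patch 2) ∩ Patch 3| = 43.03.

43.03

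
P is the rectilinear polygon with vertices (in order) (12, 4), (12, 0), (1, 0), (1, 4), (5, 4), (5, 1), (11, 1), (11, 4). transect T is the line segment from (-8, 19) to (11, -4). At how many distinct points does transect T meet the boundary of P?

4

The segment meets the boundary at (7.696,0), (6.87,1), (5,3.263), (4.391,4).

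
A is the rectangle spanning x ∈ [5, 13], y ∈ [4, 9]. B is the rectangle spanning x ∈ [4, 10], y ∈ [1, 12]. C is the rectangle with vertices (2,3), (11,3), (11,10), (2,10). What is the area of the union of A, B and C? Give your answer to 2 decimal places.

By inclusion–exclusion:
Individual areas: |A| = 40, |B| = 66, |C| = 63.
|A∩B|: x∈[5,10], y∈[4,9] → 5·5 = 25.
|A∩C|: x∈[5,11], y∈[4,9] → 6·5 = 30.
|B∩C|: x∈[4,10], y∈[3,10] → 6·7 = 42.
|A∩B∩C| = 25.
|A ∪ B ∪ C| = 169 − 97 + 25 = 97.00.

97.00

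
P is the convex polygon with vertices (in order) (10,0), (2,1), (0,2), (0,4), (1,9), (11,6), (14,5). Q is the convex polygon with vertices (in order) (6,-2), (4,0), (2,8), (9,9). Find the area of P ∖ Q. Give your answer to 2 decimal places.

47.92

|P| = 81, |P∩Q| = 33.0761.
|P ∖ Q| = |P| − |P∩Q| = 81 − 33.0761 = 47.92.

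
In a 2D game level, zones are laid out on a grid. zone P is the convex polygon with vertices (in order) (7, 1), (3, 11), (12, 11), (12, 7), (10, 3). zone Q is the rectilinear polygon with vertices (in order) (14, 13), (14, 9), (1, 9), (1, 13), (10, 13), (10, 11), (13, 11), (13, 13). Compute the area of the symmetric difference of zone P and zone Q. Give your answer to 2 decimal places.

|zone P| = 59, |zone Q| = 46, |zone P∩zone Q| = 17.2.
|zone P △ zone Q| = |zone P| + |zone Q| − 2·|zone P∩zone Q| = 59 + 46 − 34.4 = 70.60.

70.60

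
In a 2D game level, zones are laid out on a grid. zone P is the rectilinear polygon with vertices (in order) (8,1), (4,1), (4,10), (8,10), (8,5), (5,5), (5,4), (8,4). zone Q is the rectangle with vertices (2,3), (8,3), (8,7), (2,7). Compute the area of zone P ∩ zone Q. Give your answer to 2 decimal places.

13.00

The intersection is the polygon with vertices (4,7), (8,7), (8,5), (5,5), (5,4), (8,4), (8,3), (4,3).
By the shoelace formula its area is 13.00.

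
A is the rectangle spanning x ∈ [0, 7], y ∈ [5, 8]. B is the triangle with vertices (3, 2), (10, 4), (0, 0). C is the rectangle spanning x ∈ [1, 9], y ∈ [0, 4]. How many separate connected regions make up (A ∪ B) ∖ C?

3

(A ∪ B) ∖ C splits into 3 disjoint pieces (area 21, area 0.0571, area 0.1333).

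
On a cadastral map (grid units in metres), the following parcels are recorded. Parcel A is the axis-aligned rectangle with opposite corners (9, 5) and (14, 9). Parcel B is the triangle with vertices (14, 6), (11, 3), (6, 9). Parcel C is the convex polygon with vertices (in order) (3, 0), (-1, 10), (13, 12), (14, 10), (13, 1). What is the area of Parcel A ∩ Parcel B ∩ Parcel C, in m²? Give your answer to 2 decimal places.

8.97

The intersection is the polygon with vertices (13.573,6.16), (13.5,5.5), (13,5), (9.333,5), (9,5.4), (9,7.875).
By the shoelace formula its area is 8.97.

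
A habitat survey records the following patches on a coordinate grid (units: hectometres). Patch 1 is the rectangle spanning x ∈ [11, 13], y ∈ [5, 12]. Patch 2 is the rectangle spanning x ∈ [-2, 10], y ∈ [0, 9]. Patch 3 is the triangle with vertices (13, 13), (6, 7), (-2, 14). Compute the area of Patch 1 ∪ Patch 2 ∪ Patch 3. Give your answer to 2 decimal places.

165.58

By inclusion–exclusion:
Individual areas: |Patch 1| = 14, |Patch 2| = 108, |Patch 3| = 48.5.
|Patch 1∩Patch 2| = 0 (no overlap).
|Patch 1∩Patch 3| = 0.2976.
|Patch 2∩Patch 3| = 4.619.
|Patch 1∩Patch 2∩Patch 3| = 0.
|Patch 1 ∪ Patch 2 ∪ Patch 3| = 170.5 − 4.9167 + 0 = 165.58.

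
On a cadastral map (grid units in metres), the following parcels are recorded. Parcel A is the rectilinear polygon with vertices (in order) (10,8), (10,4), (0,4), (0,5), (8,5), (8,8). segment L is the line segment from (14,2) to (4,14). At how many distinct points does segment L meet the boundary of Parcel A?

2

The segment meets the boundary at (9,8), (10,6.8).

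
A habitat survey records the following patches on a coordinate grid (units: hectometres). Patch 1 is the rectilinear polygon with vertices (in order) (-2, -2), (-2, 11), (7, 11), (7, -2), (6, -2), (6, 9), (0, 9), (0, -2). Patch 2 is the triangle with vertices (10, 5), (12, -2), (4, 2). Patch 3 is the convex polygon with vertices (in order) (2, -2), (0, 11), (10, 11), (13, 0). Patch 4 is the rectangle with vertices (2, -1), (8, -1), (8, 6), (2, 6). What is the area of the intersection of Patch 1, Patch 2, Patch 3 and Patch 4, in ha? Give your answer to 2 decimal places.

2.50

The intersection is the polygon with vertices (6,3), (7,3.5), (7,0.5), (6,1).
By the shoelace formula its area is 2.50.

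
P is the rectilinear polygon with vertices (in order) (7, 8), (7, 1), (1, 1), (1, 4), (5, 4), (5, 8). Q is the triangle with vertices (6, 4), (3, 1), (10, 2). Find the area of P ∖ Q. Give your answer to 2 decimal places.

19.89

|P| = 26, |P∩Q| = 6.1071.
|P ∖ Q| = |P| − |P∩Q| = 26 − 6.1071 = 19.89.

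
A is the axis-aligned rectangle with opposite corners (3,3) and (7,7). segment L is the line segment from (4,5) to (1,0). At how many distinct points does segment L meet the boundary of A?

1

The segment meets the boundary at (3,3.333).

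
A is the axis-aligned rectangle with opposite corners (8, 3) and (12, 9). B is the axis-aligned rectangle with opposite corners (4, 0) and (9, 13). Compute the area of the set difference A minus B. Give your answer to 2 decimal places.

|A∩B|: x∈[8,9], y∈[3,9] → 1·6 = 6.
|A| = 24.
|A ∖ B| = |A| − |A∩B| = 24 − 6 = 18.00.

18.00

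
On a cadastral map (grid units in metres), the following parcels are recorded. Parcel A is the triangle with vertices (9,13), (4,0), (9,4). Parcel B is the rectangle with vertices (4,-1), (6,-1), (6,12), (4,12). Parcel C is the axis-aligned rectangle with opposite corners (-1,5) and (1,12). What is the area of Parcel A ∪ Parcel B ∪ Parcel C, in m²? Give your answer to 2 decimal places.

58.90

By inclusion–exclusion:
Individual areas: |Parcel A| = 22.5, |Parcel B| = 26, |Parcel C| = 14.
|Parcel A∩Parcel B| = 3.6.
|Parcel A∩Parcel C| = 0.
|Parcel B∩Parcel C| = 0 (no overlap).
|Parcel A∩Parcel B∩Parcel C| = 0.
|Parcel A ∪ Parcel B ∪ Parcel C| = 62.5 − 3.6 + 0 = 58.90.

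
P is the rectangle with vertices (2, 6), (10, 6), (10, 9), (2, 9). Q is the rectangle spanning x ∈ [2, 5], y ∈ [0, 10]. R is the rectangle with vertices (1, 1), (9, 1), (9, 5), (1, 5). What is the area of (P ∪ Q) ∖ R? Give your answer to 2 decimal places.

|P ∪ Q| = 45.
|(P ∪ Q) ∩ R| = 12.
|(P ∪ Q) ∖ R| = 45 − 12 = 33.00.

33.00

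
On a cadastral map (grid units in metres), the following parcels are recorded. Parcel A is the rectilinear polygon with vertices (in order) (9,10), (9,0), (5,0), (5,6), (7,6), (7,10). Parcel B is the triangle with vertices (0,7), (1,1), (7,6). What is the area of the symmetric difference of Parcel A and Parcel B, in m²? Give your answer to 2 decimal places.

|Parcel A| = 32, |Parcel B| = 20.5, |Parcel A∩Parcel B| = 1.6667.
|Parcel A △ Parcel B| = |Parcel A| + |Parcel B| − 2·|Parcel A∩Parcel B| = 32 + 20.5 − 3.3333 = 49.17.

49.17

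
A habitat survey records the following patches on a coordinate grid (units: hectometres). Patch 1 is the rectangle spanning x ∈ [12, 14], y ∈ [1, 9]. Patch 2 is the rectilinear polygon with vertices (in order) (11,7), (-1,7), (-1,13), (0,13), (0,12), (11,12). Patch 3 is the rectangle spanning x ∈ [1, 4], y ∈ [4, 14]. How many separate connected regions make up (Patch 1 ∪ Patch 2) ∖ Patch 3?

3

(Patch 1 ∪ Patch 2) ∖ Patch 3 splits into 3 disjoint pieces (area 16, area 35, area 11).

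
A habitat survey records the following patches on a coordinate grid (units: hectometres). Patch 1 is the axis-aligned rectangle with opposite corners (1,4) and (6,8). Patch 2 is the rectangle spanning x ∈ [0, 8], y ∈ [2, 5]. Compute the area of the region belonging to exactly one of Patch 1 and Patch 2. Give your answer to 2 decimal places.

34.00

|Patch 1∩Patch 2|: x∈[1,6], y∈[4,5] → 5·1 = 5.
|Patch 1 △ Patch 2| = |Patch 1| + |Patch 2| − 2·|Patch 1∩Patch 2| = 20 + 24 − 10 = 34.00.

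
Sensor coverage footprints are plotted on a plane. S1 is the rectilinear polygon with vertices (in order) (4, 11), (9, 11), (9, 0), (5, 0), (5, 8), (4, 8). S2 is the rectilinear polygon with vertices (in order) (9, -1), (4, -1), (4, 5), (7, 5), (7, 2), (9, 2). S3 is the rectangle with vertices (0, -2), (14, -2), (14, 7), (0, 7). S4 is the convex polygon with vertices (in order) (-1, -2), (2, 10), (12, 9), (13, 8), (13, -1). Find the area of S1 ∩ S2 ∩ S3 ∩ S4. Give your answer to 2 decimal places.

The intersection is the polygon with vertices (5,5), (7,5), (7,2), (9,2), (9,0), (5,0).
By the shoelace formula its area is 14.00.

14.00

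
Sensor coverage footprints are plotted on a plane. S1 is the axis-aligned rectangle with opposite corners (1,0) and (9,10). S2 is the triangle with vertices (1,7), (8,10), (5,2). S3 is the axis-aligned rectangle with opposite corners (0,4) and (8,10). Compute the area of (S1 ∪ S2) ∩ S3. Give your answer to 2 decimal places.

The region (S1 ∪ S2) ∩ S3 is the polygon with vertices (1,7), (1,10), (8,10), (8,4), (1,4).
By the shoelace formula its area is 42.00.

42.00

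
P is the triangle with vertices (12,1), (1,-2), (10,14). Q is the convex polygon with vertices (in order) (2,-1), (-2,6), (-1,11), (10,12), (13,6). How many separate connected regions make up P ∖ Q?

P ∖ Q splits into 2 disjoint pieces (area 24.7872, area 1.6301).

2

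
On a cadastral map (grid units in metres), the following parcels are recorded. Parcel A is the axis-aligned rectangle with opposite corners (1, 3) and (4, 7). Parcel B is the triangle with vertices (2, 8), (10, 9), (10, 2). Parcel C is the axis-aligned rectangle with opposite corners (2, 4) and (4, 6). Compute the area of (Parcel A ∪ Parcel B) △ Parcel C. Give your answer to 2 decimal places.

35.83

|Parcel A ∪ Parcel B| = 39.8333.
|(Parcel A ∪ Parcel B) ∩ Parcel C| = 4.
|(Parcel A ∪ Parcel B) △ Parcel C| = 39.8333 + 4 − 8 = 35.83.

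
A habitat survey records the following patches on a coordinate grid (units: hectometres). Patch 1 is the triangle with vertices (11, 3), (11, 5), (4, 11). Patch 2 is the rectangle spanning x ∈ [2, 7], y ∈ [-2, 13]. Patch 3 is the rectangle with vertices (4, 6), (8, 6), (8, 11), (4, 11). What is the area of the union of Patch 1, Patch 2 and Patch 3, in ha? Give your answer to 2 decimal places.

By inclusion–exclusion:
Individual areas: |Patch 1| = 7, |Patch 2| = 75, |Patch 3| = 20.
|Patch 1∩Patch 2| = 1.2857.
|Patch 1∩Patch 3| = 2.2857.
|Patch 2∩Patch 3|: x∈[4,7], y∈[6,11] → 3·5 = 15.
|Patch 1∩Patch 2∩Patch 3| = 1.2857.
|Patch 1 ∪ Patch 2 ∪ Patch 3| = 102 − 18.5714 + 1.2857 = 84.71.

84.71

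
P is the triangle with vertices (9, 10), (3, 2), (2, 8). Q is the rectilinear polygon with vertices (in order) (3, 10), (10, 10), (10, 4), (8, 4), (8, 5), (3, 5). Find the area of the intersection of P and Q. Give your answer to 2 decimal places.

The intersection is the polygon with vertices (5.25,5), (3,5), (3,8.286), (9,10).
By the shoelace formula its area is 15.48.

15.48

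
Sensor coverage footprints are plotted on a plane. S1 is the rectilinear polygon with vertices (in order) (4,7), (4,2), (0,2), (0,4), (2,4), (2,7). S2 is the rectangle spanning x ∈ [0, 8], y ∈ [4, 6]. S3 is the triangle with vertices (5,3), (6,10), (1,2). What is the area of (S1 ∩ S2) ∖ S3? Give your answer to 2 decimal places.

1.75

|S1 ∩ S2| = 4.
|(S1 ∩ S2) ∩ S3| = 2.25.
|(S1 ∩ S2) ∖ S3| = 4 − 2.25 = 1.75.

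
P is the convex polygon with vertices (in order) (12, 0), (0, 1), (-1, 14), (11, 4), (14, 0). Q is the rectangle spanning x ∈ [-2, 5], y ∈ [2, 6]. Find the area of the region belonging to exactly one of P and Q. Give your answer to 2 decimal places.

86.65

|P| = 100.5, |Q| = 28, |P∩Q| = 20.9231.
|P △ Q| = |P| + |Q| − 2·|P∩Q| = 100.5 + 28 − 41.8462 = 86.65.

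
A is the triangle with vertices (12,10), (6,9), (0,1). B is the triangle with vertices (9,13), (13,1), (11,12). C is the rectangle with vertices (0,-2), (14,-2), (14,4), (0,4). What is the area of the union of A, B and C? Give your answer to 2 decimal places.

By inclusion–exclusion:
Individual areas: |A| = 21, |B| = 10, |C| = 84.
|A∩B| = 0.7833.
|A∩C| = 2.625.
|B∩C| = 0.6818.
|A∩B∩C| = 0.
|A ∪ B ∪ C| = 115 − 4.0901 + 0 = 110.91.

110.91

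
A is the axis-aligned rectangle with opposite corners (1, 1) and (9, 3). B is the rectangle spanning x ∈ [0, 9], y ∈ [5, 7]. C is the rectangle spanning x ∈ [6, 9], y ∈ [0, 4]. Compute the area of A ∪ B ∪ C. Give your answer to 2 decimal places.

40.00

By inclusion–exclusion:
Individual areas: |A| = 16, |B| = 18, |C| = 12.
|A∩B| = 0 (no overlap).
|A∩C|: x∈[6,9], y∈[1,3] → 3·2 = 6.
|B∩C| = 0 (no overlap).
|A∩B∩C| = 0.
|A ∪ B ∪ C| = 46 − 6 + 0 = 40.00.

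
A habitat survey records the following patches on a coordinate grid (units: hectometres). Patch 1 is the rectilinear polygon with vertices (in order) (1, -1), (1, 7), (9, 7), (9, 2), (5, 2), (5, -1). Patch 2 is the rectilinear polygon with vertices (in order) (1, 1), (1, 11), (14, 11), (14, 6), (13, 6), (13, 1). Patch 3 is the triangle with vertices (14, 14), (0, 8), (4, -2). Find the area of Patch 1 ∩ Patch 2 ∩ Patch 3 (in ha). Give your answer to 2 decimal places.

34.95

The intersection is the polygon with vertices (9,7), (9,6), (6.5,2), (5,2), (5,1), (2.8,1), (1,5.5), (1,7).
By the shoelace formula its area is 34.95.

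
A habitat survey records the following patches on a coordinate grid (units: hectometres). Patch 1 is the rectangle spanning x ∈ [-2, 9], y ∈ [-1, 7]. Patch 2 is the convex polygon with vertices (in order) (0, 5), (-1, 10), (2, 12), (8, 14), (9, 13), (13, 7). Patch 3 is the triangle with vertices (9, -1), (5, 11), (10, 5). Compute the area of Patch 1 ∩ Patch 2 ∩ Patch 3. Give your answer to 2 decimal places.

The intersection is the polygon with vertices (6.659,6.024), (6.333,7), (8.333,7), (8.864,6.364).
By the shoelace formula its area is 1.77.

1.77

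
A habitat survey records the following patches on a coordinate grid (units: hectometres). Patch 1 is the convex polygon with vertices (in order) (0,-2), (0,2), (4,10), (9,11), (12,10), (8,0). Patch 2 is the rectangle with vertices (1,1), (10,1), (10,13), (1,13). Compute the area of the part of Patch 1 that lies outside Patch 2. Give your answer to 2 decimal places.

23.87

|Patch 1| = 96, |Patch 1∩Patch 2| = 72.1333.
|Patch 1 ∖ Patch 2| = |Patch 1| − |Patch 1∩Patch 2| = 96 − 72.1333 = 23.87.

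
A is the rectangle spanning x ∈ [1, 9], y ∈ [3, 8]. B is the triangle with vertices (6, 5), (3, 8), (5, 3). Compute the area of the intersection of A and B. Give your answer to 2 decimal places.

The intersection is the polygon with vertices (6,5), (5,3), (3,8).
By the shoelace formula its area is 4.50.

4.50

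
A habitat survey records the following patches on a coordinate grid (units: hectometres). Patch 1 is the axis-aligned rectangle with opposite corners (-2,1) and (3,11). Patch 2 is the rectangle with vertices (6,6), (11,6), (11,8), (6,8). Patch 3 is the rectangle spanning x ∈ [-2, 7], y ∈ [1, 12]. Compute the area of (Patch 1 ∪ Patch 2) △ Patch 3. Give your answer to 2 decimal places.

|Patch 1 ∪ Patch 2| = 60.
|(Patch 1 ∪ Patch 2) ∩ Patch 3| = 52.
|(Patch 1 ∪ Patch 2) △ Patch 3| = 60 + 99 − 104 = 55.00.

55.00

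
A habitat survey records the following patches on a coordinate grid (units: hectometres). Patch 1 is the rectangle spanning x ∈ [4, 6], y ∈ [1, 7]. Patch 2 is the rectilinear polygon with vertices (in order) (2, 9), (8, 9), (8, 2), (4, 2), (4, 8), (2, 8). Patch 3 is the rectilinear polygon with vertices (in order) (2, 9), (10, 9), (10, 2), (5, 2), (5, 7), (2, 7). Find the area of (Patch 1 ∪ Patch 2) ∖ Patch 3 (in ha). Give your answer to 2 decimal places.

7.00

|Patch 1 ∪ Patch 2| = 32.
|(Patch 1 ∪ Patch 2) ∩ Patch 3| = 25.
|(Patch 1 ∪ Patch 2) ∖ Patch 3| = 32 − 25 = 7.00.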